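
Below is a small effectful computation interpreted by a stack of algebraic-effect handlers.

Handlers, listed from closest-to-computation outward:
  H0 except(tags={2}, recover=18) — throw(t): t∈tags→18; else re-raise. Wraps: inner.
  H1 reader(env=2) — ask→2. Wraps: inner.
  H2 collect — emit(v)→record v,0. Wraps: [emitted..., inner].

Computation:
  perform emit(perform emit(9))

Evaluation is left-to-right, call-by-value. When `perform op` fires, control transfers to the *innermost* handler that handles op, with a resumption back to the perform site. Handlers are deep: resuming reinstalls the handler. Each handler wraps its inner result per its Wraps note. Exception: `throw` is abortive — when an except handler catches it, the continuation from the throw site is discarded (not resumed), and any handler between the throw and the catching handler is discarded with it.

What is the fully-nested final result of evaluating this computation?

Answer: [9, 0, 0]

Working:
emit(9) @ H2 ⇒ out+=9
emit(0) @ H2 ⇒ out+=0
H0 returns 0
H1 returns 0
H2 returns [9, 0, 0]
= [9, 0, 0]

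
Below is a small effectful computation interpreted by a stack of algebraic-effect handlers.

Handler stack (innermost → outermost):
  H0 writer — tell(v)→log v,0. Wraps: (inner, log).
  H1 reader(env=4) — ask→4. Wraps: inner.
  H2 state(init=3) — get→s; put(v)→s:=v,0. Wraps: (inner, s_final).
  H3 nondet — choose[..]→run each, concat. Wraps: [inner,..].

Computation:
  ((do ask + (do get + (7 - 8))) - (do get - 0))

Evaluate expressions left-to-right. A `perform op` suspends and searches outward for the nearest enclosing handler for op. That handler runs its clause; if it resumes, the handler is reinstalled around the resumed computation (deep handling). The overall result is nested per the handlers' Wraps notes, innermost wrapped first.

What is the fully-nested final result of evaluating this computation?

Answer: [((3, ()), 3)]

Working:
ask @ H1 ⇒ 4
get @ H2 ⇒ 3
get @ H2 ⇒ 3
H0 returns (3, ())
H1 returns (3, ())
H2 returns ((3, ()), 3)
H3 returns [((3, ()), 3)]
= [((3, ()), 3)]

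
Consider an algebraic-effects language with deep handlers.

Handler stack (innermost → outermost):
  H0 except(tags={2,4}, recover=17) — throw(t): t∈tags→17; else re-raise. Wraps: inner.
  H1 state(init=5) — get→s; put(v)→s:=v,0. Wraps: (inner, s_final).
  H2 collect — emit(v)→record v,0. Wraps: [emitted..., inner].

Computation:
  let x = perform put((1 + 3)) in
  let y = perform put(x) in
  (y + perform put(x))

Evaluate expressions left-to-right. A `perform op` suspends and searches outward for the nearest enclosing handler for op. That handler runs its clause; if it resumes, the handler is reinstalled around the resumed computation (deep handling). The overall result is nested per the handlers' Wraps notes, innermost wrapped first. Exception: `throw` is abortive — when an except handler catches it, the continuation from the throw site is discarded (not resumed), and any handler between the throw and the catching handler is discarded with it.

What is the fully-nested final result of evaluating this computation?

Working:
put(4) @ H1 ⇒ s:=4
put(0) @ H1 ⇒ s:=0
put(0) @ H1 ⇒ s:=0
H0 returns 0
H1 returns (0, 0)
H2 returns [(0, 0)]
= [(0, 0)]

Answer: [(0, 0)]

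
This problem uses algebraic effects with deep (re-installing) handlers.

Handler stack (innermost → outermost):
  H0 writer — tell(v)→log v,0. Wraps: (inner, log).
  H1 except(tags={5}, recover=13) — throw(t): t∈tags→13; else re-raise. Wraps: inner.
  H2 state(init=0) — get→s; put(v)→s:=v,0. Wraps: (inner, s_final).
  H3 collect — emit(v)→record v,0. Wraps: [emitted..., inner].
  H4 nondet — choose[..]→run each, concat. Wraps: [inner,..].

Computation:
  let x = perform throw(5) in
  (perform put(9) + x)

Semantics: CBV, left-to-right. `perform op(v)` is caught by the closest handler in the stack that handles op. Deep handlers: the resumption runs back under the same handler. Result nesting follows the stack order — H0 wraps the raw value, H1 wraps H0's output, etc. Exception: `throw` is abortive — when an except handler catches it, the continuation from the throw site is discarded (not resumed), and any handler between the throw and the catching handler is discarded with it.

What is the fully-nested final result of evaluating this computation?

Answer: [[(13, 0)]]

Working:
throw(5) @ H1 caught ⇒ 13
H2 returns (13, 0)
H3 returns [(13, 0)]
H4 returns [[(13, 0)]]
= [[(13, 0)]]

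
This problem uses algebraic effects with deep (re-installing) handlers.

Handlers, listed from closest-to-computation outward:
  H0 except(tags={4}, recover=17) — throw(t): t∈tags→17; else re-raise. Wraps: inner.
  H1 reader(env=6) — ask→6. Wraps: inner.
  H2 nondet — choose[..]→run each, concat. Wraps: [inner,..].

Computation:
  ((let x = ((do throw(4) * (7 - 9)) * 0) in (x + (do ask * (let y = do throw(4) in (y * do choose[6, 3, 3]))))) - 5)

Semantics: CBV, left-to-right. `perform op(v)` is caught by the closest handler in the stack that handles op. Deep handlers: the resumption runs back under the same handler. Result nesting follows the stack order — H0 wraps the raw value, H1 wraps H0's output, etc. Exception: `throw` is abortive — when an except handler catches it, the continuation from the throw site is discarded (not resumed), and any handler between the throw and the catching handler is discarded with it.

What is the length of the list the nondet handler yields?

Working:
throw(4) @ H0 caught ⇒ 17
H1 returns 17
H2 returns [17]
= [17]

Answer: 1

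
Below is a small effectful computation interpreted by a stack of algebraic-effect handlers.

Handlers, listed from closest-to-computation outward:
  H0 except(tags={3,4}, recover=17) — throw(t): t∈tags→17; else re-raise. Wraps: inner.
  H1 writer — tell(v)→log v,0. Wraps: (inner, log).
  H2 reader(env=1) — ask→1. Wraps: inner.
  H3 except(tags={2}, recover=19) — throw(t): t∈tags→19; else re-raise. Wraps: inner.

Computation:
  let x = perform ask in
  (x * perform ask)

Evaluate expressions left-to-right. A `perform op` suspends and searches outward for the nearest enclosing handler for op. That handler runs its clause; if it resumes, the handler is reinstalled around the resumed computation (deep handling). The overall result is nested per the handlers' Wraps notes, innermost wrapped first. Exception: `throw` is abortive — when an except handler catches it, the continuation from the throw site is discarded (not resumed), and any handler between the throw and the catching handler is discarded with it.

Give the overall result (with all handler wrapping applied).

Answer: (1, ())

Working:
ask @ H2 ⇒ 1
ask @ H2 ⇒ 1
H0 returns 1
H1 returns (1, ())
H2 returns (1, ())
H3 returns (1, ())
= (1, ())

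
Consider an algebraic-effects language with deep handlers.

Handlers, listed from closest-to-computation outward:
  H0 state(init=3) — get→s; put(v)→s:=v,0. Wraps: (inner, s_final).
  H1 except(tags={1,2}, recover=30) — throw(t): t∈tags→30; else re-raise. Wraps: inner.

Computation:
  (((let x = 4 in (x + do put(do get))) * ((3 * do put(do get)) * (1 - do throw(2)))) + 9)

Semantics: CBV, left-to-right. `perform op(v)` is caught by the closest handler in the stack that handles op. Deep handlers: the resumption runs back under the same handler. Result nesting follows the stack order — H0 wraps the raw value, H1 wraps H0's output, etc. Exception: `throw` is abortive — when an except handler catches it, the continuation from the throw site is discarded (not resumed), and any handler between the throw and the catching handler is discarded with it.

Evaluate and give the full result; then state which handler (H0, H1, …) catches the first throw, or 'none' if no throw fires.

Step-by-step:
get @ H0 ⇒ 3
put(3) @ H0 ⇒ s:=3
get @ H0 ⇒ 3
put(3) @ H0 ⇒ s:=3
throw(2) @ H1 caught ⇒ 30
= 30

Answer: 30 ; first throw caught by: H1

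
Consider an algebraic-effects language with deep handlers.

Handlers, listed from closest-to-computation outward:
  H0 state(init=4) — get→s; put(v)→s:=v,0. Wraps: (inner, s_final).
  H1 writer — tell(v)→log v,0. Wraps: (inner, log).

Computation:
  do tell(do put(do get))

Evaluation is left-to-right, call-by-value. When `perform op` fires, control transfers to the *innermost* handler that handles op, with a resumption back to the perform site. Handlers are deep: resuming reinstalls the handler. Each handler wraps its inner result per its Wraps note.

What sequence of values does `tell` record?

Answer: (0)

Evaluation trace:
get @ H0 ⇒ 4
put(4) @ H0 ⇒ s:=4
tell(0) @ H1 ⇒ log+=0
H0 returns (0, 4)
H1 returns ((0, 4), (0))
= ((0, 4), (0))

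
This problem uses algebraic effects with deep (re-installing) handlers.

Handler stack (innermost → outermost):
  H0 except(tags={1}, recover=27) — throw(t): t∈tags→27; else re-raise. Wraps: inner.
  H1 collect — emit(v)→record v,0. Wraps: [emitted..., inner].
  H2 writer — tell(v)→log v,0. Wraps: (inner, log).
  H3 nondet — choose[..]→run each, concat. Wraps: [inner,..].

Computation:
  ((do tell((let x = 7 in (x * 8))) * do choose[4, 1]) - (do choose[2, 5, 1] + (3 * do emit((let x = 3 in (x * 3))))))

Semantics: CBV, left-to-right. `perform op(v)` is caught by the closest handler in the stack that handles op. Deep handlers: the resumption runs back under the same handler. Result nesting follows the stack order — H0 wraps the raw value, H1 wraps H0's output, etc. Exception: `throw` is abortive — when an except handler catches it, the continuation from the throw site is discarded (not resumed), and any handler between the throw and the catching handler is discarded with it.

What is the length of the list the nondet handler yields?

Answer: 6

Working:
tell(56) @ H2 ⇒ log+=56
choose[4, 1] @ H3
  branch[0] choose=4:
    choose[2, 5, 1] @ H3
      branch[0] choose=2:
        emit(9) @ H1 ⇒ out+=9
        H0 returns -2
        H1 returns [9, -2]
        H2 returns ([9, -2], (56))
        H3 returns [([9, -2], (56))]
      branch[1] choose=5:
        emit(9) @ H1 ⇒ out+=9
        H0 returns -5
        H1 returns [9, -5]
        H2 returns ([9, -5], (56))
        H3 returns [([9, -5], (56))]
      branch[2] choose=1:
        emit(9) @ H1 ⇒ out+=9
        H0 returns -1
        H1 returns [9, -1]
        H2 returns ([9, -1], (56))
        H3 returns [([9, -1], (56))]
  branch[1] choose=1:
    choose[2, 5, 1] @ H3
      branch[0] choose=2:
        emit(9) @ H1 ⇒ out+=9
        H0 returns -2
        H1 returns [9, -2]
        H2 returns ([9, -2], (56))
        H3 returns [([9, -2], (56))]
      branch[1] choose=5:
        emit(9) @ H1 ⇒ out+=9
        H0 returns -5
        H1 returns [9, -5]
        H2 returns ([9, -5], (56))
        H3 returns [([9, -5], (56))]
      branch[2] choose=1:
        emit(9) @ H1 ⇒ out+=9
        H0 returns -1
        H1 returns [9, -1]
        H2 returns ([9, -1], (56))
        H3 returns [([9, -1], (56))]
= [([9, -2], (56)), ([9, -5], (56)), ([9, -1], (56)), ([9, -2], (56)), ([9, -5], (56)), ([9, -1], (56))]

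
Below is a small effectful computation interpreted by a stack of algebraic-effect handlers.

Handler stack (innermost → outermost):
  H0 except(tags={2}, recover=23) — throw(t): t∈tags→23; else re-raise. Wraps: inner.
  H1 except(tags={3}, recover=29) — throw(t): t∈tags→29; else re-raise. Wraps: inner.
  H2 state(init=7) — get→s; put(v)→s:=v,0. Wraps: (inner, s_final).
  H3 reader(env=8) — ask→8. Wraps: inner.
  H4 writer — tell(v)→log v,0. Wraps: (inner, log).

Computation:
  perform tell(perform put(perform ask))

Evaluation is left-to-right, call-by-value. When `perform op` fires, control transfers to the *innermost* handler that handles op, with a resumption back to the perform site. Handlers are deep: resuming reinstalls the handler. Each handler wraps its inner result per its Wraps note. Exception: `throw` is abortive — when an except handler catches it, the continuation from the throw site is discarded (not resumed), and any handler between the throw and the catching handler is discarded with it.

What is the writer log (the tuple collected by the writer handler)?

Answer: (0)

Working:
ask @ H3 ⇒ 8
put(8) @ H2 ⇒ s:=8
tell(0) @ H4 ⇒ log+=0
H0 returns 0
H1 returns 0
H2 returns (0, 8)
H3 returns (0, 8)
H4 returns ((0, 8), (0))
= ((0, 8), (0))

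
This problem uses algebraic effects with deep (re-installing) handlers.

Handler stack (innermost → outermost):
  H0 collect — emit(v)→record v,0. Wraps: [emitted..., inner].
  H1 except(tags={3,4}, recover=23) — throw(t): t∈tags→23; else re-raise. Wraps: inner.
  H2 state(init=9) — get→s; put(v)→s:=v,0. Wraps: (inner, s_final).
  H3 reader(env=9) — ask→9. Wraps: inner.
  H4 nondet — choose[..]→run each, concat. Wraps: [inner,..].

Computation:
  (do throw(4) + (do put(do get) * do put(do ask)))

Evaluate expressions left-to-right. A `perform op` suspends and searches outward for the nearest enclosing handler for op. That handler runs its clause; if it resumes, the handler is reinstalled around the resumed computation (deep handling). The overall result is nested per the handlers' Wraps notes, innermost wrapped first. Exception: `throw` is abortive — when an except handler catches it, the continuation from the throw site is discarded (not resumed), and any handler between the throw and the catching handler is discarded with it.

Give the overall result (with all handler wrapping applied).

Step-by-step:
throw(4) @ H1 caught ⇒ 23
H2 returns (23, 9)
H3 returns (23, 9)
H4 returns [(23, 9)]
= [(23, 9)]

Answer: [(23, 9)]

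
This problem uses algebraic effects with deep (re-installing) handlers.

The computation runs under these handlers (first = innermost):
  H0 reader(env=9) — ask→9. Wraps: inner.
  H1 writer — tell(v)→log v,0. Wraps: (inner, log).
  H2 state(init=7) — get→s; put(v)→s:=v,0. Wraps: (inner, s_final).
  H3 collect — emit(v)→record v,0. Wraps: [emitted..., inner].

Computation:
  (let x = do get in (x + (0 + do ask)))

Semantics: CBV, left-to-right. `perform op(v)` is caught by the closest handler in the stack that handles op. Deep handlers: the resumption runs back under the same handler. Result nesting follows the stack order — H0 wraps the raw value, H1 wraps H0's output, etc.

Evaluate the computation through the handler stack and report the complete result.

Working:
get @ H2 ⇒ 7
ask @ H0 ⇒ 9
H0 returns 16
H1 returns (16, ())
H2 returns ((16, ()), 7)
H3 returns [((16, ()), 7)]
= [((16, ()), 7)]

Answer: [((16, ()), 7)]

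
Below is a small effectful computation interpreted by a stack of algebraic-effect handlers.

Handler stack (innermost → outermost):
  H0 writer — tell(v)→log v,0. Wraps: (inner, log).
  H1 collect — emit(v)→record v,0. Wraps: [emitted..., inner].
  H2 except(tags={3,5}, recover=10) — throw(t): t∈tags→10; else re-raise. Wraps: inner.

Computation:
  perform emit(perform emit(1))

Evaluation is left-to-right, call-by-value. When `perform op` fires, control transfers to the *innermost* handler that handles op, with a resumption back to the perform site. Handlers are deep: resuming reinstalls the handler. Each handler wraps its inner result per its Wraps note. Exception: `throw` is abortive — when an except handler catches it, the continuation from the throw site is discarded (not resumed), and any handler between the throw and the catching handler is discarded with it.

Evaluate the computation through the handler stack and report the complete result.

Answer: [1, 0, (0, ())]

Evaluation trace:
emit(1) @ H1 ⇒ out+=1
emit(0) @ H1 ⇒ out+=0
H0 returns (0, ())
H1 returns [1, 0, (0, ())]
H2 returns [1, 0, (0, ())]
= [1, 0, (0, ())]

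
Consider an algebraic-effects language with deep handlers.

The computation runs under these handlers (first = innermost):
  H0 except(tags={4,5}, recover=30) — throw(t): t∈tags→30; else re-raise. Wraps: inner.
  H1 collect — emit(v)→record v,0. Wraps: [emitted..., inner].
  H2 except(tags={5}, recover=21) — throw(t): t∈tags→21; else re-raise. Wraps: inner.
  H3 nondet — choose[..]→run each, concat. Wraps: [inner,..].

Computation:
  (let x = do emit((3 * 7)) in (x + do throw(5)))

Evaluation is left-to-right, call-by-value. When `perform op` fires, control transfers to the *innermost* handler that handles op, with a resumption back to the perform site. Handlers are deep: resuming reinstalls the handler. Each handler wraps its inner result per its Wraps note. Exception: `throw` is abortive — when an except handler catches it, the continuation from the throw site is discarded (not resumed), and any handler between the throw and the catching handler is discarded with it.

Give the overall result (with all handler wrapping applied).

Step-by-step:
emit(21) @ H1 ⇒ out+=21
throw(5) @ H0 caught ⇒ 30
H1 returns [21, 30]
H2 returns [21, 30]
H3 returns [[21, 30]]
= [[21, 30]]

Answer: [[21, 30]]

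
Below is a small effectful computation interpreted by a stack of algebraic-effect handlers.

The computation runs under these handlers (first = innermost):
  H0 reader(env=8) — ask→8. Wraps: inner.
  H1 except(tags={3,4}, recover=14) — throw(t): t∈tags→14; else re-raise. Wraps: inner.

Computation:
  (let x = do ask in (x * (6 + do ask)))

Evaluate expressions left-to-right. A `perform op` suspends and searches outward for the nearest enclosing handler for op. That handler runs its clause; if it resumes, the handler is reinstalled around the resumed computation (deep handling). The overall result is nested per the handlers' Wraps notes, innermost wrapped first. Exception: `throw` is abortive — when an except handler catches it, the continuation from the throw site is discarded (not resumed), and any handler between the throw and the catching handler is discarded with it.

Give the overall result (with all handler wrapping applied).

Step-by-step:
ask @ H0 ⇒ 8
ask @ H0 ⇒ 8
H0 returns 112
H1 returns 112
= 112

Answer: 112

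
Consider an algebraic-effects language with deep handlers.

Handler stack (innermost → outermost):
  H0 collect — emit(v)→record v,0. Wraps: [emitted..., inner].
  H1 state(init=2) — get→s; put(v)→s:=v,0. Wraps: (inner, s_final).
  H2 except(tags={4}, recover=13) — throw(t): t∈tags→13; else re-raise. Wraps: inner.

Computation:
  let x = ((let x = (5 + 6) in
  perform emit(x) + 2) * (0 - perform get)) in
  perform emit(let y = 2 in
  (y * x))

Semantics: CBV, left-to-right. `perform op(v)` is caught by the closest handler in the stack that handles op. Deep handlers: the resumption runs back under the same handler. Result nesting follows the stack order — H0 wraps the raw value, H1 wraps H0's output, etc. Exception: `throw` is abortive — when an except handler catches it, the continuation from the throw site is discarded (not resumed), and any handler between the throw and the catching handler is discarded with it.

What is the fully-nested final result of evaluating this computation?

Working:
emit(11) @ H0 ⇒ out+=11
get @ H1 ⇒ 2
emit(-8) @ H0 ⇒ out+=-8
H0 returns [11, -8, 0]
H1 returns ([11, -8, 0], 2)
H2 returns ([11, -8, 0], 2)
= ([11, -8, 0], 2)

Answer: ([11, -8, 0], 2)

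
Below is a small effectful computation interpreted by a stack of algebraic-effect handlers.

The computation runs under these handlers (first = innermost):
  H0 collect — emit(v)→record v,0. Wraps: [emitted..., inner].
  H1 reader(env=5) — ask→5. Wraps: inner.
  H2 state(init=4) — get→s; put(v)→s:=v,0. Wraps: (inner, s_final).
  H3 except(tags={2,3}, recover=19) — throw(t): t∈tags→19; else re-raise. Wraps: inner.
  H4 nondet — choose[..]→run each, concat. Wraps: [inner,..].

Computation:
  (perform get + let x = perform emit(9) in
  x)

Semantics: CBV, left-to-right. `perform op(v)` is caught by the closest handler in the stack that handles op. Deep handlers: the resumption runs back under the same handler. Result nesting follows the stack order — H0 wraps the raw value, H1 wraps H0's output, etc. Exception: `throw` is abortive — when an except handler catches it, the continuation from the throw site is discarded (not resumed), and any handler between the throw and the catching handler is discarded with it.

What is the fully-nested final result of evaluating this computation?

Answer: [([9, 4], 4)]

Evaluation trace:
get @ H2 ⇒ 4
emit(9) @ H0 ⇒ out+=9
H0 returns [9, 4]
H1 returns [9, 4]
H2 returns ([9, 4], 4)
H3 returns ([9, 4], 4)
H4 returns [([9, 4], 4)]
= [([9, 4], 4)]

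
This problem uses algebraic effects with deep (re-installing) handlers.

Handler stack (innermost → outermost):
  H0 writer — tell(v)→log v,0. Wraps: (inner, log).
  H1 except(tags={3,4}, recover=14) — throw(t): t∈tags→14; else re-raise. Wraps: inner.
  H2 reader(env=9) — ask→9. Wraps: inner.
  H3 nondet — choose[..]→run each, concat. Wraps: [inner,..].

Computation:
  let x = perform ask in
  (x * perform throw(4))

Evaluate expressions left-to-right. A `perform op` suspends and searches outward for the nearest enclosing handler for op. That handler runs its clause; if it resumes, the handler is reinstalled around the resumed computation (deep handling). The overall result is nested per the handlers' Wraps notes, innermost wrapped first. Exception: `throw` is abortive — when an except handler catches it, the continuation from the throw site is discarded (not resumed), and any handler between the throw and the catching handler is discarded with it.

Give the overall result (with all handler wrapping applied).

Evaluation trace:
ask @ H2 ⇒ 9
throw(4) @ H1 caught ⇒ 14
H2 returns 14
H3 returns [14]
= [14]

Answer: [14]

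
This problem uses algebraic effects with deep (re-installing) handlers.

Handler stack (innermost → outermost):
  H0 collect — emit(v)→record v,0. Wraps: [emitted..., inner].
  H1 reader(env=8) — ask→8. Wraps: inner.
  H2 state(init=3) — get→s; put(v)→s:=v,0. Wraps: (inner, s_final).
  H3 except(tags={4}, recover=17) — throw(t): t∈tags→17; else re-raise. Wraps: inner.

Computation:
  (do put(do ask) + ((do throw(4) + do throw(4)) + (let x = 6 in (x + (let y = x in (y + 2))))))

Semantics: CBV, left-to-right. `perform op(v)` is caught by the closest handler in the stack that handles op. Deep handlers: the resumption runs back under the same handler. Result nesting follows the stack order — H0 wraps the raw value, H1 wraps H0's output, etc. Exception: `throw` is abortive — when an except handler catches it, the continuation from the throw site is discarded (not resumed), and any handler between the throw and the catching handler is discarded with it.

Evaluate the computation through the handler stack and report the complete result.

Evaluation trace:
ask @ H1 ⇒ 8
put(8) @ H2 ⇒ s:=8
throw(4) @ H3 caught ⇒ 17
= 17

Answer: 17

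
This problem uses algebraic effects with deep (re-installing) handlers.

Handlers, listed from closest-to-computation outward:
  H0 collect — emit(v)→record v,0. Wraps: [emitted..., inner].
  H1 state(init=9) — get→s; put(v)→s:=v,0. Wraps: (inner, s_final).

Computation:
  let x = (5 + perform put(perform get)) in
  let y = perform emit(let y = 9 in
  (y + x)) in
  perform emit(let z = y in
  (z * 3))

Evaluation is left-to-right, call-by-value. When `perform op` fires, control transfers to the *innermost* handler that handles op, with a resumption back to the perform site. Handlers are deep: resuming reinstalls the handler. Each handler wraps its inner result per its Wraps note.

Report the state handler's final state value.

Step-by-step:
get @ H1 ⇒ 9
put(9) @ H1 ⇒ s:=9
emit(14) @ H0 ⇒ out+=14
emit(0) @ H0 ⇒ out+=0
H0 returns [14, 0, 0]
H1 returns ([14, 0, 0], 9)
= ([14, 0, 0], 9)

Answer: 9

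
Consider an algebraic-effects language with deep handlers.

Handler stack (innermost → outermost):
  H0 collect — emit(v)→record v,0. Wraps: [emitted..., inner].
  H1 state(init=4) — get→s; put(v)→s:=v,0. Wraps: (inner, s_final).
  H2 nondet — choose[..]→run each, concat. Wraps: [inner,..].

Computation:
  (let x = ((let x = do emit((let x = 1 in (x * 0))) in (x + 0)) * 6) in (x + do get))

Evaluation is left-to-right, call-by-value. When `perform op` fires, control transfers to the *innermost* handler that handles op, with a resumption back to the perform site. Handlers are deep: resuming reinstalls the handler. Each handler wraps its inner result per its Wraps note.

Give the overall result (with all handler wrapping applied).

Answer: [([0, 4], 4)]

Step-by-step:
emit(0) @ H0 ⇒ out+=0
get @ H1 ⇒ 4
H0 returns [0, 4]
H1 returns ([0, 4], 4)
H2 returns [([0, 4], 4)]
= [([0, 4], 4)]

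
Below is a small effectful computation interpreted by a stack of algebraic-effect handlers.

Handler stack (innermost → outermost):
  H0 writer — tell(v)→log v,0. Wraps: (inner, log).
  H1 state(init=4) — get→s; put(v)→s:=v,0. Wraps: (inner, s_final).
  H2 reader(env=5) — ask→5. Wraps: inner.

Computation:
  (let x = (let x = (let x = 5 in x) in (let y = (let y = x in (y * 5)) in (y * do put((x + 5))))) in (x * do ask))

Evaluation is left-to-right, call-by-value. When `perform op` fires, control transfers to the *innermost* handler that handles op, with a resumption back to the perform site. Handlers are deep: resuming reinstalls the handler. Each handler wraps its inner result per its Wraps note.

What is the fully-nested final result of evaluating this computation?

Working:
put(10) @ H1 ⇒ s:=10
ask @ H2 ⇒ 5
H0 returns (0, ())
H1 returns ((0, ()), 10)
H2 returns ((0, ()), 10)
= ((0, ()), 10)

Answer: ((0, ()), 10)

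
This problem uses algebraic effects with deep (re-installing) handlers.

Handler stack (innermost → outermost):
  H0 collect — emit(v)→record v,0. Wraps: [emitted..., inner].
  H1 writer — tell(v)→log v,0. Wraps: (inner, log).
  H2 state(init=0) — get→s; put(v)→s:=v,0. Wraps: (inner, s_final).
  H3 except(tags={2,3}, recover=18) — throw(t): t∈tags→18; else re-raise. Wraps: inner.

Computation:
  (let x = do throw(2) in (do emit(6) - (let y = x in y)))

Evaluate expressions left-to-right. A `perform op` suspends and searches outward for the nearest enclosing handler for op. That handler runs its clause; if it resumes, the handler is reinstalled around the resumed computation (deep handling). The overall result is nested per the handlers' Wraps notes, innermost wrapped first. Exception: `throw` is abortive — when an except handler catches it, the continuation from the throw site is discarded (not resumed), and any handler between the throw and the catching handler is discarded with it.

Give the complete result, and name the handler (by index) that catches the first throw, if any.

Working:
throw(2) @ H3 caught ⇒ 18
= 18

Answer: 18 ; first throw caught by: H3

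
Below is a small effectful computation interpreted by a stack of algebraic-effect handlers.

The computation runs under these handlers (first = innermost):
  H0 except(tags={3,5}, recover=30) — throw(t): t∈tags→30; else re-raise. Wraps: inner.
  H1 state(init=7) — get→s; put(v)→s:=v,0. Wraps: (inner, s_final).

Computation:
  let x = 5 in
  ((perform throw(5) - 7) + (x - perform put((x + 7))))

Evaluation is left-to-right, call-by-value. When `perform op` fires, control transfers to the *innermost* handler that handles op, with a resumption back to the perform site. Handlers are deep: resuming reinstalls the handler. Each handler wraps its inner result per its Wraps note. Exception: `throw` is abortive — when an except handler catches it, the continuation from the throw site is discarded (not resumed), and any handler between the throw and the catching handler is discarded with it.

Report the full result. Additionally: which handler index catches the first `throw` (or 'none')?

Answer: (30, 7) ; first throw caught by: H0

Evaluation trace:
throw(5) @ H0 caught ⇒ 30
H1 returns (30, 7)
= (30, 7)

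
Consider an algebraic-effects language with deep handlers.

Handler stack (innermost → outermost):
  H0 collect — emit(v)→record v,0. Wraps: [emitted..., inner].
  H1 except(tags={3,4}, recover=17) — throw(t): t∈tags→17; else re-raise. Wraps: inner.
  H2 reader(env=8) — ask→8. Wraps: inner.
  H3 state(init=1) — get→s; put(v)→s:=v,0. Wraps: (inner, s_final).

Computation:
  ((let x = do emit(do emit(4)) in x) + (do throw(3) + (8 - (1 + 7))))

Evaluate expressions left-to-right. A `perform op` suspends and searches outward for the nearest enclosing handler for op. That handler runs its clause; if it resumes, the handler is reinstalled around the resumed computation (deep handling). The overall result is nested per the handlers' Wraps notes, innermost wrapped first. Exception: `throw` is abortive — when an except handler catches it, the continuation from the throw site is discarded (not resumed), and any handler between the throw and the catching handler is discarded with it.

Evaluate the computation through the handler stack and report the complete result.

Evaluation trace:
emit(4) @ H0 ⇒ out+=4
emit(0) @ H0 ⇒ out+=0
throw(3) @ H1 caught ⇒ 17
H2 returns 17
H3 returns (17, 1)
= (17, 1)

Answer: (17, 1)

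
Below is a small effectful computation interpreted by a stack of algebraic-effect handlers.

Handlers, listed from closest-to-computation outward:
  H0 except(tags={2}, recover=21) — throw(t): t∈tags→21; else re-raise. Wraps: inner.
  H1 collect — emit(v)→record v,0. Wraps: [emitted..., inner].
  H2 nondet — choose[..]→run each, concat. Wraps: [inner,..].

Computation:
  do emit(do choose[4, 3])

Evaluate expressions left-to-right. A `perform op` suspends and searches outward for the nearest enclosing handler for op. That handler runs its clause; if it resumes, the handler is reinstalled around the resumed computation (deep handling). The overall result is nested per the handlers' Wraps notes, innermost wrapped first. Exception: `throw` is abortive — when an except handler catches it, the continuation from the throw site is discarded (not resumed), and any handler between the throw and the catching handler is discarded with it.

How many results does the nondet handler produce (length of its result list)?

Evaluation trace:
choose[4, 3] @ H2
  branch[0] choose=4:
    emit(4) @ H1 ⇒ out+=4
    H0 returns 0
    H1 returns [4, 0]
    H2 returns [[4, 0]]
  branch[1] choose=3:
    emit(3) @ H1 ⇒ out+=3
    H0 returns 0
    H1 returns [3, 0]
    H2 returns [[3, 0]]
= [[4, 0], [3, 0]]

Answer: 2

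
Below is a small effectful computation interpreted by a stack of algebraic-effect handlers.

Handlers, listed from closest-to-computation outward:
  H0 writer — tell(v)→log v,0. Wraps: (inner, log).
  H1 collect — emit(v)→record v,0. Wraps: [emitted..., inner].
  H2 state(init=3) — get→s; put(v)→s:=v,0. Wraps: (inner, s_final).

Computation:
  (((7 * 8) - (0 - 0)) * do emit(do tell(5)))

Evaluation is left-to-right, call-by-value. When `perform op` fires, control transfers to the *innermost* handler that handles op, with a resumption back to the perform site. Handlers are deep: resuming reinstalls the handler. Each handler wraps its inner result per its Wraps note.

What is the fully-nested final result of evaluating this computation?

Working:
tell(5) @ H0 ⇒ log+=5
emit(0) @ H1 ⇒ out+=0
H0 returns (0, (5))
H1 returns [0, (0, (5))]
H2 returns ([0, (0, (5))], 3)
= ([0, (0, (5))], 3)

Answer: ([0, (0, (5))], 3)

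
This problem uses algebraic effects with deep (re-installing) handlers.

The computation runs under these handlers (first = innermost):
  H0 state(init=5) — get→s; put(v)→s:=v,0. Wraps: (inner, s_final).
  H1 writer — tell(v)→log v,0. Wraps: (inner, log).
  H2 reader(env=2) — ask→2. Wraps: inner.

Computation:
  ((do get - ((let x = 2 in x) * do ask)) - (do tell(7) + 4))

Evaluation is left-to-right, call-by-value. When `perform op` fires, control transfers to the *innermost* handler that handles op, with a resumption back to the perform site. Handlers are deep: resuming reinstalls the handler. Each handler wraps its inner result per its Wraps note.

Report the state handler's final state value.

Answer: 5

Evaluation trace:
get @ H0 ⇒ 5
ask @ H2 ⇒ 2
tell(7) @ H1 ⇒ log+=7
H0 returns (-3, 5)
H1 returns ((-3, 5), (7))
H2 returns ((-3, 5), (7))
= ((-3, 5), (7))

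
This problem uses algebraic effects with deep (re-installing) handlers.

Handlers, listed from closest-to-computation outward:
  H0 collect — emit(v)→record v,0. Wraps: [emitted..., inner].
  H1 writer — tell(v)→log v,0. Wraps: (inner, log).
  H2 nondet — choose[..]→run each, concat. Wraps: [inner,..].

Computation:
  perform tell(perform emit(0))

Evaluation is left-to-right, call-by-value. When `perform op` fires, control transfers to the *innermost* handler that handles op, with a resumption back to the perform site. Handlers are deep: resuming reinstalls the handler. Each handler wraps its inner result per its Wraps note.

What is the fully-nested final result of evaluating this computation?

Evaluation trace:
emit(0) @ H0 ⇒ out+=0
tell(0) @ H1 ⇒ log+=0
H0 returns [0, 0]
H1 returns ([0, 0], (0))
H2 returns [([0, 0], (0))]
= [([0, 0], (0))]

Answer: [([0, 0], (0))]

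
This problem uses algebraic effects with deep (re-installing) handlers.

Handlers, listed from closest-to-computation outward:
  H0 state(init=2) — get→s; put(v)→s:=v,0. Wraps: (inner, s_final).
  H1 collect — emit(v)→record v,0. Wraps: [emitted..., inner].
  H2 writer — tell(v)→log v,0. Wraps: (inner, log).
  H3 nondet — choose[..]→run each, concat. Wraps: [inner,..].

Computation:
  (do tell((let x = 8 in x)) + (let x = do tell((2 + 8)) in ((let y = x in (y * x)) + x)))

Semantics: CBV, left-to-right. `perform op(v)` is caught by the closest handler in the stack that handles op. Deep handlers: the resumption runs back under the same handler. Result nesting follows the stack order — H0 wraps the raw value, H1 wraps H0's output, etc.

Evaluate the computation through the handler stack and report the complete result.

Answer: [([(0, 2)], (8, 10))]

Evaluation trace:
tell(8) @ H2 ⇒ log+=8
tell(10) @ H2 ⇒ log+=10
H0 returns (0, 2)
H1 returns [(0, 2)]
H2 returns ([(0, 2)], (8, 10))
H3 returns [([(0, 2)], (8, 10))]
= [([(0, 2)], (8, 10))]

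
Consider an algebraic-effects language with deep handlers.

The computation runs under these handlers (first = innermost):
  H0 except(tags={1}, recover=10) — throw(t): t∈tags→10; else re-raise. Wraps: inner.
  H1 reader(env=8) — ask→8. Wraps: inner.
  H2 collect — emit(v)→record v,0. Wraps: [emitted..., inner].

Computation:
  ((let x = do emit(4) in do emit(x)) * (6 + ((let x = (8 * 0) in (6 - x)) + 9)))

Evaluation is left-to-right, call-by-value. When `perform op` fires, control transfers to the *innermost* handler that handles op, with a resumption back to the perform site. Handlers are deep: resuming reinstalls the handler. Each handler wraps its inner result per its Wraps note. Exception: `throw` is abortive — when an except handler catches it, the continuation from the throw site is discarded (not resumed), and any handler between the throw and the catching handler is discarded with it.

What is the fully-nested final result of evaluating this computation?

Working:
emit(4) @ H2 ⇒ out+=4
emit(0) @ H2 ⇒ out+=0
H0 returns 0
H1 returns 0
H2 returns [4, 0, 0]
= [4, 0, 0]

Answer: [4, 0, 0]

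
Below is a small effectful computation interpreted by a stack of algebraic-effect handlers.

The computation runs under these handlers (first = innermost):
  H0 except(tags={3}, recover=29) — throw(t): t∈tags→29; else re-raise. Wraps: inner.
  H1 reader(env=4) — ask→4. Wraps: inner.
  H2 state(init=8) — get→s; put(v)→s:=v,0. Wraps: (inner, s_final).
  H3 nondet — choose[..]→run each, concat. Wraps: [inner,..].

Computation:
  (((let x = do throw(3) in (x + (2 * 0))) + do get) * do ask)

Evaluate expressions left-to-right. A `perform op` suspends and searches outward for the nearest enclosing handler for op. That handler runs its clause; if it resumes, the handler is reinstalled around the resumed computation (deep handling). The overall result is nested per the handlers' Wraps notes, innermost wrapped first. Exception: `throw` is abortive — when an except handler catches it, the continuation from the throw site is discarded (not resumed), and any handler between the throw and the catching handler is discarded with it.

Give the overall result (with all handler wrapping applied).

Answer: [(29, 8)]

Working:
throw(3) @ H0 caught ⇒ 29
H1 returns 29
H2 returns (29, 8)
H3 returns [(29, 8)]
= [(29, 8)]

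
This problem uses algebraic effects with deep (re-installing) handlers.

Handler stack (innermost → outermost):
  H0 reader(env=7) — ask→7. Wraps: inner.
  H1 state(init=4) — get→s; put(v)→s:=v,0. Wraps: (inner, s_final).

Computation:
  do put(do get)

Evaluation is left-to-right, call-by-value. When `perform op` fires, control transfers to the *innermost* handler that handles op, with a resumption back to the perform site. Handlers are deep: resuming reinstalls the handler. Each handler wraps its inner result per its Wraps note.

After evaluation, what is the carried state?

Answer: 4

Evaluation trace:
get @ H1 ⇒ 4
put(4) @ H1 ⇒ s:=4
H0 returns 0
H1 returns (0, 4)
= (0, 4)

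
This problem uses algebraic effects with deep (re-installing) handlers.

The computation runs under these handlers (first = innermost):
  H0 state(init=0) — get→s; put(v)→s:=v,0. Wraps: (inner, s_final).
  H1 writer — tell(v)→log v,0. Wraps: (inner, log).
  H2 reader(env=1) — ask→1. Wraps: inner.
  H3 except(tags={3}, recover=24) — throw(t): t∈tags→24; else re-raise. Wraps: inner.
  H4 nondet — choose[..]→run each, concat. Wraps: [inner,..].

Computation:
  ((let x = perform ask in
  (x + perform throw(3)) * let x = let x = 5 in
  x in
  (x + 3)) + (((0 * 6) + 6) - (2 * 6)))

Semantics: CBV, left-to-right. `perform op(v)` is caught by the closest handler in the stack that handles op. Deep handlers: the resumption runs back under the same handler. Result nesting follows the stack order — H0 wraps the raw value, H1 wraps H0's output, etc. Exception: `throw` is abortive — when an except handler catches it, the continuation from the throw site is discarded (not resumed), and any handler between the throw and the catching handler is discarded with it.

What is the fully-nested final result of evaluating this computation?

Step-by-step:
ask @ H2 ⇒ 1
throw(3) @ H3 caught ⇒ 24
H4 returns [24]
= [24]

Answer: [24]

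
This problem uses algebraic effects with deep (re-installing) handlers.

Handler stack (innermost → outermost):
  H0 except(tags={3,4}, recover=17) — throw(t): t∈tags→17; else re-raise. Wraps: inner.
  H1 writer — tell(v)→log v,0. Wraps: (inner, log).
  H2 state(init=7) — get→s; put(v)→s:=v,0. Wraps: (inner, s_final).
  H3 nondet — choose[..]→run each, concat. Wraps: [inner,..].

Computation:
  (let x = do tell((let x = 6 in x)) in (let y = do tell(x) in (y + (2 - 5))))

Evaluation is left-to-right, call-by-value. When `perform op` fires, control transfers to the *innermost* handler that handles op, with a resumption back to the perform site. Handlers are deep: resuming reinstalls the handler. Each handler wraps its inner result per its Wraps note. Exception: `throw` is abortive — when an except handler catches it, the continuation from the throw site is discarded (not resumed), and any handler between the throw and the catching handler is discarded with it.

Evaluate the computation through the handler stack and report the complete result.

Answer: [((-3, (6, 0)), 7)]

Evaluation trace:
tell(6) @ H1 ⇒ log+=6
tell(0) @ H1 ⇒ log+=0
H0 returns -3
H1 returns (-3, (6, 0))
H2 returns ((-3, (6, 0)), 7)
H3 returns [((-3, (6, 0)), 7)]
= [((-3, (6, 0)), 7)]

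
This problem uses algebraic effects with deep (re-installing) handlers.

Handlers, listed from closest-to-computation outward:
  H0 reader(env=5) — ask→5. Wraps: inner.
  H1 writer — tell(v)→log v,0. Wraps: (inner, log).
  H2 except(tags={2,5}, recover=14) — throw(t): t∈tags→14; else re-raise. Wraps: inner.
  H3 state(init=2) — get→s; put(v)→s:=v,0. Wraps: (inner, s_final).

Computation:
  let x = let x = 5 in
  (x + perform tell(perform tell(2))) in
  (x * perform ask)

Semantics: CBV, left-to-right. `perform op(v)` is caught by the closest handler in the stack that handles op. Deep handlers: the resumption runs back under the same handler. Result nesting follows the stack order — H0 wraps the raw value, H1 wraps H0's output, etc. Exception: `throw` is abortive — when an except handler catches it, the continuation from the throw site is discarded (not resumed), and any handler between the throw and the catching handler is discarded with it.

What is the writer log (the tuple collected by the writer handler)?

Step-by-step:
tell(2) @ H1 ⇒ log+=2
tell(0) @ H1 ⇒ log+=0
ask @ H0 ⇒ 5
H0 returns 25
H1 returns (25, (2, 0))
H2 returns (25, (2, 0))
H3 returns ((25, (2, 0)), 2)
= ((25, (2, 0)), 2)

Answer: (2, 0)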